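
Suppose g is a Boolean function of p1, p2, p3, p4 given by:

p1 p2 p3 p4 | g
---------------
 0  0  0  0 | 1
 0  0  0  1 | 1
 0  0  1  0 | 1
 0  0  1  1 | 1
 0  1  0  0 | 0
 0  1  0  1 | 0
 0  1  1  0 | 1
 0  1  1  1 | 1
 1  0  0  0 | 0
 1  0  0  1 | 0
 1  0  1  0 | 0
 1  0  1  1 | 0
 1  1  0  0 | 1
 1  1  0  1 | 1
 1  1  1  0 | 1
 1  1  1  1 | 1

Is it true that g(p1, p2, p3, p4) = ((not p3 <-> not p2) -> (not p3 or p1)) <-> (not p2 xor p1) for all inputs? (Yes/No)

Yes

Check the formula against g row by row:
  p1=0, p2=0, p3=0, p4=0: formula gives 1, g = 1 ✓
  p1=0, p2=0, p3=0, p4=1: formula gives 1, g = 1 ✓
  p1=0, p2=0, p3=1, p4=0: formula gives 1, g = 1 ✓
  p1=0, p2=0, p3=1, p4=1: formula gives 1, g = 1 ✓
  …and likewise for the remaining 12 rows.
No disagreement on any input; they are logically equivalent.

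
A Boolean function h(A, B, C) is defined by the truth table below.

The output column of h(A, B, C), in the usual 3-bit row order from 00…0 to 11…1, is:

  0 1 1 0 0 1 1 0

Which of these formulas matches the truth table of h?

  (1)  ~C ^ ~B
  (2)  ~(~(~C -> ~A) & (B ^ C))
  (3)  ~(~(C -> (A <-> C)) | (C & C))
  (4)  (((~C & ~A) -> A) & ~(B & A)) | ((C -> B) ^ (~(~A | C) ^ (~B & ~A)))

1

(2): at (0,0,0) it gives 1, but h = 0 — eliminated.
(3): at (0,0,0) it gives 1, but h = 0 — eliminated.
(4): at (0,1,1) it gives 1, but h = 0 — eliminated.
That leaves (1). Evaluating it on every row reproduces the table of h exactly.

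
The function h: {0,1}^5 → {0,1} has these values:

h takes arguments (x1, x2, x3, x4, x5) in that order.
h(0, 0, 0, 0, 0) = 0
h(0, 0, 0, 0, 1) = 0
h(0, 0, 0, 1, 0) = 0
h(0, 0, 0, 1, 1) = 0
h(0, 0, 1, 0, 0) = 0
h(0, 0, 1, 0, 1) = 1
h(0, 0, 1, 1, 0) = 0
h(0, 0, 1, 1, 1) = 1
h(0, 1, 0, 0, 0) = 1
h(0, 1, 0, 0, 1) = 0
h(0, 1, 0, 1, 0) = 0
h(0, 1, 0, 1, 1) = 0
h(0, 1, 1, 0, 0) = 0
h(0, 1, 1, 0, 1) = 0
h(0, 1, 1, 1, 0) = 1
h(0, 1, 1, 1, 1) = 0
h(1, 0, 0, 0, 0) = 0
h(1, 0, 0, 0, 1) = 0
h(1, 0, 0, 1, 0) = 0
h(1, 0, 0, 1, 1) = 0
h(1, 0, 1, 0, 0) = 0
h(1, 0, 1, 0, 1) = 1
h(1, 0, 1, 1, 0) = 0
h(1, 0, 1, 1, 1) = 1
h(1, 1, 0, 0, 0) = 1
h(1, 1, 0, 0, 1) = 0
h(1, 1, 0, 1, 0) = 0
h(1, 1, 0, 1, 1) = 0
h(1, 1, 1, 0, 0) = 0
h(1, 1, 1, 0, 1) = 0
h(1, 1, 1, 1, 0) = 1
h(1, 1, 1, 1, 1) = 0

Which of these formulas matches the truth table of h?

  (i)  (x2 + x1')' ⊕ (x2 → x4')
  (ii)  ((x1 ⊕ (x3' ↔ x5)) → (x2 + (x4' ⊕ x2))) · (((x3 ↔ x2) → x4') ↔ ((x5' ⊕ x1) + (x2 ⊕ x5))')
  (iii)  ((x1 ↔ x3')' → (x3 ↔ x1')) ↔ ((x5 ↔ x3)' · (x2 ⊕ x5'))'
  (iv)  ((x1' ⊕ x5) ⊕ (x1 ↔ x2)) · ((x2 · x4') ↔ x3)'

iv

(i): at (0,0,0,0,0) it gives 1, but h = 0 — eliminated.
(ii): at (0,0,0,1,0) it gives 1, but h = 0 — eliminated.
(iii): at (0,1,0,0,0) it gives 0, but h = 1 — eliminated.
Only (iv) survives; checking it on all 32 rows confirms it matches h.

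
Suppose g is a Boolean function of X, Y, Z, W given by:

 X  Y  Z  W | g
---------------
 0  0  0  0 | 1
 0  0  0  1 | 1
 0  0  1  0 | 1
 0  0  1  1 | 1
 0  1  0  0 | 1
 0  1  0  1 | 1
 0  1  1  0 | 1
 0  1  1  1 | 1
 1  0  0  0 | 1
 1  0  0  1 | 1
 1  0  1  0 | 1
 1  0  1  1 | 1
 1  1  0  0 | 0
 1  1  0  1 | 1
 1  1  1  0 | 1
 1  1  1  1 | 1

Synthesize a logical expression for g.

g(X, Y, Z, W) = NOT (((X AND Y) AND NOT Z) AND NOT W)

g is 0 on exactly one input, (1,1,0,0), whose minterm is X·Y·¬Z·¬W. So g is the negation of that single conjunction.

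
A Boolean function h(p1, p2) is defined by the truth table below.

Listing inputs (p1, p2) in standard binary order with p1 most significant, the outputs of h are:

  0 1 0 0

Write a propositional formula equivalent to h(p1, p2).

1 only at (0,1): NOT p1 AND p2.

h(p1, p2) = not p1 and p2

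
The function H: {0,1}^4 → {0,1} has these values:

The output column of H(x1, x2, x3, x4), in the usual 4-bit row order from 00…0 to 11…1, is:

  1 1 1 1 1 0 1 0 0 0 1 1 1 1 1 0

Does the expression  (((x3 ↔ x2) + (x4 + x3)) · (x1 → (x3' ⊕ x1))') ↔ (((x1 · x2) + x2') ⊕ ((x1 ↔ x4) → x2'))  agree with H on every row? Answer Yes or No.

Yes

Test each input against both H and the formula:
  x1=0, x2=0, x3=0, x4=0: formula gives 1, H = 1 ✓
  x1=0, x2=0, x3=0, x4=1: formula gives 1, H = 1 ✓
  x1=0, x2=0, x3=1, x4=0: formula gives 1, H = 1 ✓
  x1=0, x2=0, x3=1, x4=1: formula gives 1, H = 1 ✓
  … (the remaining 12 rows also agree.)
No disagreement on any input; they are logically equivalent.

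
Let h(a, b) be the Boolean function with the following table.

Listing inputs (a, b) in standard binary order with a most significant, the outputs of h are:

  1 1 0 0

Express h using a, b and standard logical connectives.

h(a, b) = (NOT a AND NOT b) OR (NOT a AND b)

Collect the rows where h=1 — (0,0), (0,1) — and write one minterm per row: ¬a·¬b, ¬a·b. Their union (logical OR) reproduces the table exactly.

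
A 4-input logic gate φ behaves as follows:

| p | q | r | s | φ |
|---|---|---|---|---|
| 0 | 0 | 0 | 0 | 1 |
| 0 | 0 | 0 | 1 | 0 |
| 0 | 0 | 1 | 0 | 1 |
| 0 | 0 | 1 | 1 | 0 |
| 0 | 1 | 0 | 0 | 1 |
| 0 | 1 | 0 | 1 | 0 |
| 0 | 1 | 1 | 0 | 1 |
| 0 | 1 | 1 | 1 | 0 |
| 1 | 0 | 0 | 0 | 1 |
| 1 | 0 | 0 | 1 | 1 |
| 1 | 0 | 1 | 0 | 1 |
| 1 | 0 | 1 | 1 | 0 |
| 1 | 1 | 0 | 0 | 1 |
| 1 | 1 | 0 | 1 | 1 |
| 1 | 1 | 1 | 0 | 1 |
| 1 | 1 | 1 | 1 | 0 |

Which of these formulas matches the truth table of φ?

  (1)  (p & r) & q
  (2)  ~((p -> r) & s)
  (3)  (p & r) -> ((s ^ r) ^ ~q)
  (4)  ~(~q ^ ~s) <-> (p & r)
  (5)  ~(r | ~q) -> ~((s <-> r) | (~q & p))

2

(1) fails at (0,0,0,0): the formula yields 0, φ is 1.
(3) fails at (0,0,0,1): the formula yields 1, φ is 0.
(4) fails at (0,0,0,0): the formula yields 0, φ is 1.
(5) fails at (0,0,0,1): the formula yields 1, φ is 0.
Only (2) survives; checking it on all 16 rows confirms it matches φ.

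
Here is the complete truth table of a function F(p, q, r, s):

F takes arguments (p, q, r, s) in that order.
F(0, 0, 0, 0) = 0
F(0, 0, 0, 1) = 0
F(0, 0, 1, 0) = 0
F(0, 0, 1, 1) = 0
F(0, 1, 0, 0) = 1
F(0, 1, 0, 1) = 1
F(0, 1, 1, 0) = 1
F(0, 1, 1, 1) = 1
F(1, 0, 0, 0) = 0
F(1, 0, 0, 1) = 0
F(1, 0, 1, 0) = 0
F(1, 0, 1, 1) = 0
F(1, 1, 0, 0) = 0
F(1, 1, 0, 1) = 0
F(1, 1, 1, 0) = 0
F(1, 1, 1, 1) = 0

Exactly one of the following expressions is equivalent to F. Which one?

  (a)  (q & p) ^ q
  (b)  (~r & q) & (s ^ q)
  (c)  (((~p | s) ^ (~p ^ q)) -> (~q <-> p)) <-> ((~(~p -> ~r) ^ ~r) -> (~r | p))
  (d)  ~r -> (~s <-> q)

(b) fails at (0,1,0,1): the formula yields 0, F is 1.
(c) fails at (0,0,0,0): the formula yields 1, F is 0.
(d) fails at (0,0,0,1): the formula yields 1, F is 0.
(a) is the remaining candidate, and it agrees with F on all 16 inputs.

a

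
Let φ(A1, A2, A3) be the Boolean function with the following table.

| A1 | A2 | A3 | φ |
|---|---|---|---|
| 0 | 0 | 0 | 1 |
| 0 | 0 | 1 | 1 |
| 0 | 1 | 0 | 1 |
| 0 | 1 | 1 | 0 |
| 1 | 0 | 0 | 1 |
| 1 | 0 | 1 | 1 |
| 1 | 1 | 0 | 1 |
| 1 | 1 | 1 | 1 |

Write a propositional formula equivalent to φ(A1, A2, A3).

φ(A1, A2, A3) = ((A1' · A2) · A3)'

Only row (0,1,1) gives 0. So φ is 1 everywhere except there — the complement of the minterm ¬A1·A2·A3.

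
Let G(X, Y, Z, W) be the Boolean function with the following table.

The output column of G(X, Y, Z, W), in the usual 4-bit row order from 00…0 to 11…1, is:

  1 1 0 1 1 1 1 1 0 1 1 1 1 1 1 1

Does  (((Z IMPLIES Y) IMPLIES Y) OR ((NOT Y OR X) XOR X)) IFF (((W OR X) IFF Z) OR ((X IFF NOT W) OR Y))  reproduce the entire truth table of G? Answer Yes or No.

Check the formula against G row by row:
  X=0, Y=0, Z=0, W=0: formula gives 1, G = 1 ✓
  X=0, Y=0, Z=0, W=1: formula gives 1, G = 1 ✓
  X=0, Y=0, Z=1, W=0: formula gives 0, G = 0 ✓
  X=0, Y=0, Z=1, W=1: formula gives 1, G = 1 ✓
  … (the remaining 12 rows also agree.)
All 16 rows match — the expression computes G exactly.

Yes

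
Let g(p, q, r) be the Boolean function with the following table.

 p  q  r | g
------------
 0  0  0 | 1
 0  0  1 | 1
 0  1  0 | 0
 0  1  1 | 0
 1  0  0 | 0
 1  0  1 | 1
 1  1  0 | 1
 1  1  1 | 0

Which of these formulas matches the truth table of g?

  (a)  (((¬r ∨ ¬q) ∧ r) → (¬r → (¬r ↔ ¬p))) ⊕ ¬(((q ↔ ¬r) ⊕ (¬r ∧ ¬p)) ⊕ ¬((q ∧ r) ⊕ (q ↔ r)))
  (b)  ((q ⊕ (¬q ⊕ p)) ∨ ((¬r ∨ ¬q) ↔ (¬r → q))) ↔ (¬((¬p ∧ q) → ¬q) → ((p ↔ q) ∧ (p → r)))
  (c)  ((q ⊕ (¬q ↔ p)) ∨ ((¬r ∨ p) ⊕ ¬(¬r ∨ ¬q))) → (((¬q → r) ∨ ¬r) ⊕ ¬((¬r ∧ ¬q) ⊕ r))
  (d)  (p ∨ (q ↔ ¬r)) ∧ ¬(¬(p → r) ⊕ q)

(a) fails at (0,0,1): the formula yields 0, g is 1.
(c) fails at (0,1,1): the formula yields 1, g is 0.
(d) fails at (0,0,0): the formula yields 0, g is 1.
That leaves (b). Evaluating it on every row reproduces the table of g exactly.

b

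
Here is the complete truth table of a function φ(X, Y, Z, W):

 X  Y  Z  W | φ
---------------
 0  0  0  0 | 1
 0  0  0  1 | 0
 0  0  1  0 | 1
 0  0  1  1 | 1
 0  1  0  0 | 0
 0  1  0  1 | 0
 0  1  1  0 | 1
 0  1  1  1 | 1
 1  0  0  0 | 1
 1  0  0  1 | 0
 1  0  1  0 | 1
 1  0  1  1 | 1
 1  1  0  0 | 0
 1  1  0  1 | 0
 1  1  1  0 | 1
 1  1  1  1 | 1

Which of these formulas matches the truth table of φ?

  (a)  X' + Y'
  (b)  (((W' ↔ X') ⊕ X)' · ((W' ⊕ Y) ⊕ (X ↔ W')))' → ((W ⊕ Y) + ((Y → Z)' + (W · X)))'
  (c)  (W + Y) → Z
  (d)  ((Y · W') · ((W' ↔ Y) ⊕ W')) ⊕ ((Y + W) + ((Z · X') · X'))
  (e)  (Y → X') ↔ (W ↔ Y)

c

(a) disagrees with φ on (0,0,0,1) (formula → 1, table → 0); rule it out.
(b) disagrees with φ on (0,0,0,1) (formula → 1, table → 0); rule it out.
(d) disagrees with φ on (0,0,0,0) (formula → 0, table → 1); rule it out.
(e) disagrees with φ on (0,0,1,1) (formula → 0, table → 1); rule it out.
Only (c) survives; checking it on all 16 rows confirms it matches φ.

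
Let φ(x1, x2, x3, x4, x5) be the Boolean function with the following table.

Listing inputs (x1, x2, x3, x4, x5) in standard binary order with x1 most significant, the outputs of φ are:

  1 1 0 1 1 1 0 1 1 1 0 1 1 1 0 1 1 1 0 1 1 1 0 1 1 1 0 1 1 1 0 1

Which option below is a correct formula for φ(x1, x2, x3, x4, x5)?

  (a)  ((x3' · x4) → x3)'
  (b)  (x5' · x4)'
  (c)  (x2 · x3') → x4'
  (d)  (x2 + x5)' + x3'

b

(a): at (0,0,0,0,0) it gives 0, but φ = 1 — eliminated.
(c): at (0,0,0,1,0) it gives 1, but φ = 0 — eliminated.
(d): at (0,0,0,1,0) it gives 1, but φ = 0 — eliminated.
Only (b) survives; checking it on all 32 rows confirms it matches φ.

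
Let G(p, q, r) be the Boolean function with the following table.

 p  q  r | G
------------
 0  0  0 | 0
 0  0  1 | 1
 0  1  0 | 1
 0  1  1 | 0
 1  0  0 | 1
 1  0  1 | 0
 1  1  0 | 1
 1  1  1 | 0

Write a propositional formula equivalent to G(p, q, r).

The 1-rows are (0,0,1), (0,1,0), (1,0,0), (1,1,0). Each contributes one minterm — ¬p·¬q·r; ¬p·q·¬r; p·¬q·¬r; p·q·¬r — and their disjunction is a sum-of-products form of G.

G(p, q, r) = ((((not p and not q) and r) or ((not p and q) and not r)) or ((p and not q) and not r)) or ((p and q) and not r)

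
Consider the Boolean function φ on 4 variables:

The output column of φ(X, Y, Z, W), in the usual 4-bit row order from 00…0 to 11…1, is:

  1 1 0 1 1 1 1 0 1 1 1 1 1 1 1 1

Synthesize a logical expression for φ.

φ(X, Y, Z, W) = ¬((((¬X ∧ ¬Y) ∧ Z) ∧ ¬W) ∨ (((¬X ∧ Y) ∧ Z) ∧ W))

There are just 2 zero rows: (0,0,1,0), (0,1,1,1). Their minterms are ¬X·¬Y·Z·¬W, ¬X·Y·Z·W; the OR of those covers precisely the 0-outputs, and negating it yields φ.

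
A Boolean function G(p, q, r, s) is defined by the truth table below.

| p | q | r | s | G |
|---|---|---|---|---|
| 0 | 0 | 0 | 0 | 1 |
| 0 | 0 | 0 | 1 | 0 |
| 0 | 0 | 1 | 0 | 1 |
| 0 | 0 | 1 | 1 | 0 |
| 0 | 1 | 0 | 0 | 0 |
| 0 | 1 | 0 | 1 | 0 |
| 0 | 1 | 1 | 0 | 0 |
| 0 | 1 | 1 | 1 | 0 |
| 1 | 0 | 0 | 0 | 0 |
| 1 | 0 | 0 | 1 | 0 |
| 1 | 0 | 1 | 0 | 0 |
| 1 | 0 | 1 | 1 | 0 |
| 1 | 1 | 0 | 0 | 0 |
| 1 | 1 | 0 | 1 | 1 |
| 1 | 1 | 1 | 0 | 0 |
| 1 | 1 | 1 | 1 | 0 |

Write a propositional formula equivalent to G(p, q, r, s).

G=1 on 3 inputs: (0,0,0,0), (0,0,1,0), (1,1,0,1). Reading each as a conjunction of literals (¬p·¬q·¬r·¬s, ¬p·¬q·r·¬s, p·q·¬r·s) and taking the OR gives the canonical DNF.

G(p, q, r, s) = ((((p' · q') · r') · s') + (((p' · q') · r) · s')) + (((p · q) · r') · s)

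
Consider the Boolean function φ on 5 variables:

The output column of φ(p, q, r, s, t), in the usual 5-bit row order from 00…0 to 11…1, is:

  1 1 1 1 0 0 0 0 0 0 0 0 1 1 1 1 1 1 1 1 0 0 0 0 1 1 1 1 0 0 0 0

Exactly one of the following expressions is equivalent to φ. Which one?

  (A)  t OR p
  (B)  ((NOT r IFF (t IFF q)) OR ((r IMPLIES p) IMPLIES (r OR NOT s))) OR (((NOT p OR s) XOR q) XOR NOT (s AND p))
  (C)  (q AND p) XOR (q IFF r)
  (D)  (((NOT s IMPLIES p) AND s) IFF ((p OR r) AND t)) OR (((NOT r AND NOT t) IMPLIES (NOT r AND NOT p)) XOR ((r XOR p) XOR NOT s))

(A) fails at (0,0,0,0,0): the formula yields 0, φ is 1.
(B) fails at (0,0,0,1,1): the formula yields 0, φ is 1.
(D) fails at (0,0,1,0,0): the formula yields 1, φ is 0.
(C) is the remaining candidate, and it agrees with φ on all 32 inputs.

C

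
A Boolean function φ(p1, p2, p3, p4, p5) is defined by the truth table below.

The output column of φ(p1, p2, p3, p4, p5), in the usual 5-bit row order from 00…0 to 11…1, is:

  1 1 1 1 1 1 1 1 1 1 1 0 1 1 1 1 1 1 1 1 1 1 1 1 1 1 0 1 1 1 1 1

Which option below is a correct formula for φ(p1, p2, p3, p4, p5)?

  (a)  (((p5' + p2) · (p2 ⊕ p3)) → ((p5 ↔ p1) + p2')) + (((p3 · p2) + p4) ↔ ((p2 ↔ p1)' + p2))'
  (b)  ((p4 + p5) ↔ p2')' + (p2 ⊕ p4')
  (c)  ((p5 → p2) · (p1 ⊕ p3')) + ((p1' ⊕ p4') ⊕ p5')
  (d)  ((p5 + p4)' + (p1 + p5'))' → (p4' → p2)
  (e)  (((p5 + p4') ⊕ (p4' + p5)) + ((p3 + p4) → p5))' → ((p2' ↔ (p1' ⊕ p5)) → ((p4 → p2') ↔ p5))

a

(b) disagrees with φ on (0,0,0,1,0) (formula → 0, table → 1); rule it out.
(c) disagrees with φ on (0,0,0,0,1) (formula → 0, table → 1); rule it out.
(d) disagrees with φ on (0,0,0,0,1) (formula → 0, table → 1); rule it out.
(e) disagrees with φ on (0,0,0,1,0) (formula → 0, table → 1); rule it out.
That leaves (a). Evaluating it on every row reproduces the table of φ exactly.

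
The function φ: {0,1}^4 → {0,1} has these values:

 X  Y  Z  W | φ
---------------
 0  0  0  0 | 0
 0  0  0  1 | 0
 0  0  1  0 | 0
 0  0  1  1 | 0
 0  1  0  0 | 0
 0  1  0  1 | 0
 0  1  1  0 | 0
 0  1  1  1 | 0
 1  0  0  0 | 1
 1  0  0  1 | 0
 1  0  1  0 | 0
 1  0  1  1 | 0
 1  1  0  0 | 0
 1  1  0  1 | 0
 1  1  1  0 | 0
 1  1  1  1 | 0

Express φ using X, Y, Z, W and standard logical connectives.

φ(X, Y, Z, W) = ((X & ~Y) & ~Z) & ~W

Only row (1,0,0,0) gives 1. That row's minterm X·¬Y·¬Z·¬W is φ directly.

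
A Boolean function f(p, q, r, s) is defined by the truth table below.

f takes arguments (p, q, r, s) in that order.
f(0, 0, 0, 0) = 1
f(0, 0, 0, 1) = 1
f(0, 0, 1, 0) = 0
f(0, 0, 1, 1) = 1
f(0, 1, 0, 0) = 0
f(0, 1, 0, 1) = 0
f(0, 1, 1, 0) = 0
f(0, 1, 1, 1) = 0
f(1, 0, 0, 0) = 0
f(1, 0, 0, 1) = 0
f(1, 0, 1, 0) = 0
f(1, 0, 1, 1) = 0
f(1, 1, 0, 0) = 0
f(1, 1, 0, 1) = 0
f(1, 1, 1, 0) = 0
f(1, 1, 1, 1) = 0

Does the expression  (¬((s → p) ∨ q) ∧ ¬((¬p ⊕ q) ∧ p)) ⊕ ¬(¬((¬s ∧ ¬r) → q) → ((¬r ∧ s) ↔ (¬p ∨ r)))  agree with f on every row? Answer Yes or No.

Yes

Evaluate (¬((s → p) ∨ q) ∧ ¬((¬p ⊕ q) ∧ p)) ⊕ ¬(¬((¬s ∧ ¬r) → q) → ((¬r ∧ s) ↔ (¬p ∨ r))) on each row and compare to f:
  p=0, q=0, r=0, s=0: formula gives 1, f = 1 ✓
  p=0, q=0, r=0, s=1: formula gives 1, f = 1 ✓
  p=0, q=0, r=1, s=0: formula gives 0, f = 0 ✓
  p=0, q=0, r=1, s=1: formula gives 1, f = 1 ✓
  … (the remaining 12 rows also agree.)
No disagreement on any input; they are logically equivalent.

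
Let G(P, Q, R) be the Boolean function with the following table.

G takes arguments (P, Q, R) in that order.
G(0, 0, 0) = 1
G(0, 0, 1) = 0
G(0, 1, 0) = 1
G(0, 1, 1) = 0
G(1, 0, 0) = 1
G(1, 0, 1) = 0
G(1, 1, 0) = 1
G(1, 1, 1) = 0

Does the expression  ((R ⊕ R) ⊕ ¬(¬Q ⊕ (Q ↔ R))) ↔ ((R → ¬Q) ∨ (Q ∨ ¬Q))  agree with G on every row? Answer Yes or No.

Yes

Test each input against both G and the formula:
  P=0, Q=0, R=0: formula gives 1, G = 1 ✓
  P=0, Q=0, R=1: formula gives 0, G = 0 ✓
  P=0, Q=1, R=0: formula gives 1, G = 1 ✓
  P=0, Q=1, R=1: formula gives 0, G = 0 ✓
  P=1, Q=0, R=0: formula gives 1, G = 1 ✓
  … (the remaining 3 rows also agree.)
Every row agrees, so the formula is equivalent.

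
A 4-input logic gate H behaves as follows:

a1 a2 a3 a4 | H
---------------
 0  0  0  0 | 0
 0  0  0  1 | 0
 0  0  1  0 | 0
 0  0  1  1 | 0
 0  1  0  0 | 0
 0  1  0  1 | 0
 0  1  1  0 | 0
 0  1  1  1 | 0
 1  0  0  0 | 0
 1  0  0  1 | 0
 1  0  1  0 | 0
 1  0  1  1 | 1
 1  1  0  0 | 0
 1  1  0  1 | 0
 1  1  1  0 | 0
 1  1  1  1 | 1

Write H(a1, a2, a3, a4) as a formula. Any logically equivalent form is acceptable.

Collect the rows where H=1 — (1,0,1,1), (1,1,1,1) — and write one minterm per row: a1·¬a2·a3·a4, a1·a2·a3·a4. Their union (logical OR) reproduces the table exactly.

H(a1, a2, a3, a4) = (((a1 · a2') · a3) · a4) + (((a1 · a2) · a3) · a4)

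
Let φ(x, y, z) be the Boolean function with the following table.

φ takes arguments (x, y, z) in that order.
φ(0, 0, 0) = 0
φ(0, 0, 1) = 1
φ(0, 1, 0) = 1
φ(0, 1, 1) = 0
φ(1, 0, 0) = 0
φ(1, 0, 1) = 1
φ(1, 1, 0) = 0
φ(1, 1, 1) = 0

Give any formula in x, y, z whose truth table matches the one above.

φ(x, y, z) = (((x' · y') · z) + ((x' · y) · z')) + ((x · y') · z)

The 1-rows are (0,0,1), (0,1,0), (1,0,1). Each contributes one minterm — ¬x·¬y·z; ¬x·y·¬z; x·¬y·z — and their disjunction is a sum-of-products form of φ.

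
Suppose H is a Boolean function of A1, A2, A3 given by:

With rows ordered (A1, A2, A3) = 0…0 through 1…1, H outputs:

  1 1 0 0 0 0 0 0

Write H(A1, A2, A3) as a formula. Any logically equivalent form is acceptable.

H(A1, A2, A3) = ((NOT A1 AND NOT A2) AND NOT A3) OR ((NOT A1 AND NOT A2) AND A3)

H=1 on 2 inputs: (0,0,0), (0,0,1). Reading each as a conjunction of literals (¬A1·¬A2·¬A3, ¬A1·¬A2·A3) and taking the OR gives the canonical DNF.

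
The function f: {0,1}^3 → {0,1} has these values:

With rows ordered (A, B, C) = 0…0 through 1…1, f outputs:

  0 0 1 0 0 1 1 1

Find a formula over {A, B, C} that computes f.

The 1-rows are (0,1,0), (1,0,1), (1,1,0), (1,1,1). Each contributes one minterm — ¬A·B·¬C; A·¬B·C; A·B·¬C; A·B·C — and their disjunction is a sum-of-products form of f.

f(A, B, C) = ((((not A and B) and not C) or ((A and not B) and C)) or ((A and B) and not C)) or ((A and B) and C)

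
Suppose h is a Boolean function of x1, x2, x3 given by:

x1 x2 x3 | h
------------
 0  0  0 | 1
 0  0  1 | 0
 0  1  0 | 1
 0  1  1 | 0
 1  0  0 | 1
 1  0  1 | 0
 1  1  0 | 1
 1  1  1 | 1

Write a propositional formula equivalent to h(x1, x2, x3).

h(x1, x2, x3) = ¬((((¬x1 ∧ ¬x2) ∧ x3) ∨ ((¬x1 ∧ x2) ∧ x3)) ∨ ((x1 ∧ ¬x2) ∧ x3))

There are just 3 zero rows: (0,0,1), (0,1,1), (1,0,1). Their minterms are ¬x1·¬x2·x3, ¬x1·x2·x3, x1·¬x2·x3; the OR of those covers precisely the 0-outputs, and negating it yields h.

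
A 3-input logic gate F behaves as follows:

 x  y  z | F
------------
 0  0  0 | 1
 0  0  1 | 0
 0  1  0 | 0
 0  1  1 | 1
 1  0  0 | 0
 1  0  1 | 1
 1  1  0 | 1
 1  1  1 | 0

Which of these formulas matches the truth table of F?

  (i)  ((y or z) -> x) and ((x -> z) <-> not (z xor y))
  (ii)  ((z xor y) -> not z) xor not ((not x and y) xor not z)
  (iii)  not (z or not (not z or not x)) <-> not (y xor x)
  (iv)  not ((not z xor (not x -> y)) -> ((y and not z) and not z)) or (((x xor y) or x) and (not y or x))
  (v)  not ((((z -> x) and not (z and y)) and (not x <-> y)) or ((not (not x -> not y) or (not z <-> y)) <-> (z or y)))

iii

(i): at (0,1,1) it gives 0, but F = 1 — eliminated.
(ii): at (0,0,1) it gives 1, but F = 0 — eliminated.
(iv): at (1,0,0) it gives 1, but F = 0 — eliminated.
(v): at (0,0,0) it gives 0, but F = 1 — eliminated.
Only (iii) survives; checking it on all 8 rows confirms it matches F.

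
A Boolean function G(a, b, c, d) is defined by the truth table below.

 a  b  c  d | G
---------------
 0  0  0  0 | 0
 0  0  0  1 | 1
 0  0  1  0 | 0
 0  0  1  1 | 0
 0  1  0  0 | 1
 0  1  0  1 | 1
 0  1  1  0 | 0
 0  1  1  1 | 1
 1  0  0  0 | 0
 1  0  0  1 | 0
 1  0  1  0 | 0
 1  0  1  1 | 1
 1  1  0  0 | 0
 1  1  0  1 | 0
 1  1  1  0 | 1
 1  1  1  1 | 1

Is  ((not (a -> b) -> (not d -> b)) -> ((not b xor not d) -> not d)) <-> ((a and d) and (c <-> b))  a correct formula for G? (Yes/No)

No

Check the formula against G row by row:
  a=0, b=0, c=0, d=0: formula gives 0, G = 0 ✓
  a=0, b=0, c=0, d=1: formula gives 1, G = 1 ✓
  a=0, b=0, c=1, d=0: formula gives 0, G = 0 ✓
  a=0, b=0, c=1, d=1: formula gives 1, but G = 0 ✗
Row (0,0,1,1) is a counterexample, so the formula is not equivalent to G.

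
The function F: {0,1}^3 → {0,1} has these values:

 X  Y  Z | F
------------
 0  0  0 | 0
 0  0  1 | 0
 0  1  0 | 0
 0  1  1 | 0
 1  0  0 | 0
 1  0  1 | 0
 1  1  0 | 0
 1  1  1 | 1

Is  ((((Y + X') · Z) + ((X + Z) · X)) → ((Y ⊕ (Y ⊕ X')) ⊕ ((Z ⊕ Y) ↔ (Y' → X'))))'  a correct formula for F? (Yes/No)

No

Test each input against both F and the formula:
  X=0, Y=0, Z=0: formula gives 0, F = 0 ✓
  X=0, Y=0, Z=1: formula gives 1, but F = 0 ✗
Since they disagree at (0,0,1), the expression is not a correct formula for F.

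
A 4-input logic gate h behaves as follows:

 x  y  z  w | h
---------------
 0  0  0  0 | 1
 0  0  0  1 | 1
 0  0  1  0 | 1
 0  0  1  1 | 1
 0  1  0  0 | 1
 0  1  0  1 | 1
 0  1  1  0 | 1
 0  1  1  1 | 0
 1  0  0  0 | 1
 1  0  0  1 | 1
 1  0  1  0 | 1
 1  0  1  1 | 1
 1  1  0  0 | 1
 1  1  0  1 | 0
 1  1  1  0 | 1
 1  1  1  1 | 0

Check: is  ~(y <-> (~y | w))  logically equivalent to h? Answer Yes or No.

No

Evaluate ~(y <-> (~y | w)) on each row and compare to h:
  x=0, y=0, z=0, w=0: formula gives 1, h = 1 ✓
  x=0, y=0, z=0, w=1: formula gives 1, h = 1 ✓
  x=0, y=0, z=1, w=0: formula gives 1, h = 1 ✓
  x=0, y=0, z=1, w=1: formula gives 1, h = 1 ✓
  …
  x=0, y=1, z=0, w=1: formula gives 0, but h = 1 ✗
Since they disagree at (0,1,0,1), the expression is not a correct formula for h.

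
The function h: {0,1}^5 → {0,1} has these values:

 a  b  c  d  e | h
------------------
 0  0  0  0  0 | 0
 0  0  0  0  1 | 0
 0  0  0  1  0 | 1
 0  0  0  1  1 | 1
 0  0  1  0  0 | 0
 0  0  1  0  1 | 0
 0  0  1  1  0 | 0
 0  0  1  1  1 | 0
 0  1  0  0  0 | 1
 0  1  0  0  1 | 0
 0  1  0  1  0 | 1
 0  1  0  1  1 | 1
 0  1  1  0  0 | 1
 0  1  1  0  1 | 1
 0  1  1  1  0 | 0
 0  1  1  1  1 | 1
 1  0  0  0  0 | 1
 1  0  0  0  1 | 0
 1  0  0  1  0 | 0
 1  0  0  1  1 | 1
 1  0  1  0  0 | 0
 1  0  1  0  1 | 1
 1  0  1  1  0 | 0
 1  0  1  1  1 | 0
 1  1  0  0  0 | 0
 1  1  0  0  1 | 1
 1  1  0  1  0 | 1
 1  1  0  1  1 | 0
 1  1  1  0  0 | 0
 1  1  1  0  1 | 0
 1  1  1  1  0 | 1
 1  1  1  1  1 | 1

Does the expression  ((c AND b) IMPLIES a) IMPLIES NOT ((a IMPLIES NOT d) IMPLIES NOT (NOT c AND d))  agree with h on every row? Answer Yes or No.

Evaluate ((c AND b) IMPLIES a) IMPLIES NOT ((a IMPLIES NOT d) IMPLIES NOT (NOT c AND d)) on each row and compare to h:
  a=0, b=0, c=0, d=0, e=0: formula gives 0, h = 0 ✓
  a=0, b=0, c=0, d=0, e=1: formula gives 0, h = 0 ✓
  a=0, b=0, c=0, d=1, e=0: formula gives 1, h = 1 ✓
  a=0, b=0, c=0, d=1, e=1: formula gives 1, h = 1 ✓
  …
  a=0, b=1, c=0, d=0, e=0: formula gives 0, but h = 1 ✗
Since they disagree at (0,1,0,0,0), the expression is not a correct formula for h.

No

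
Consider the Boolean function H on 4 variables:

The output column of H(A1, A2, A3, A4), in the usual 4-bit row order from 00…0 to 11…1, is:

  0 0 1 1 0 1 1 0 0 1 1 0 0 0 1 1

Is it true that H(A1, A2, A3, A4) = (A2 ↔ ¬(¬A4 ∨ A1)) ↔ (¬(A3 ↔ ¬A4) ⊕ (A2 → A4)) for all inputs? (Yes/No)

Evaluate (A2 ↔ ¬(¬A4 ∨ A1)) ↔ (¬(A3 ↔ ¬A4) ⊕ (A2 → A4)) on each row and compare to H:
  A1=0, A2=0, A3=0, A4=0: formula gives 0, H = 0 ✓
  A1=0, A2=0, A3=0, A4=1: formula gives 0, H = 0 ✓
  A1=0, A2=0, A3=1, A4=0: formula gives 1, H = 1 ✓
  A1=0, A2=0, A3=1, A4=1: formula gives 1, H = 1 ✓
  …and likewise for the remaining 12 rows.
All 16 rows match — the expression computes H exactly.

Yes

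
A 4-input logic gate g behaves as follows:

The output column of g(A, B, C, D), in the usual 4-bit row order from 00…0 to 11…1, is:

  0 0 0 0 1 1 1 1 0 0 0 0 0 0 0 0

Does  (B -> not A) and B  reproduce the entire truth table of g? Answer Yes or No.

Yes

Check the formula against g row by row:
  A=0, B=0, C=0, D=0: formula gives 0, g = 0 ✓
  A=0, B=0, C=0, D=1: formula gives 0, g = 0 ✓
  A=0, B=0, C=1, D=0: formula gives 0, g = 0 ✓
  A=0, B=0, C=1, D=1: formula gives 0, g = 0 ✓
  … (the remaining 12 rows also agree.)
Every row agrees, so the formula is equivalent.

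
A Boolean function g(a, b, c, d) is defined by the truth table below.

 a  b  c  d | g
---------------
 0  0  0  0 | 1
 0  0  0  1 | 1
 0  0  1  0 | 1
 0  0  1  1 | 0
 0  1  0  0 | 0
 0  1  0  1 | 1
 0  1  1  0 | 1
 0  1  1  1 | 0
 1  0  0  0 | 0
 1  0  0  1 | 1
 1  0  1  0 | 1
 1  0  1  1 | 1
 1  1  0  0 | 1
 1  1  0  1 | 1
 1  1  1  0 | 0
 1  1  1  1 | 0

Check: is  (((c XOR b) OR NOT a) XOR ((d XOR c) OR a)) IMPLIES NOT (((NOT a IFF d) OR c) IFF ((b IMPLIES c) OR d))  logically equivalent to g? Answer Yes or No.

Check the formula against g row by row:
  a=0, b=0, c=0, d=0: formula gives 1, g = 1 ✓
  a=0, b=0, c=0, d=1: formula gives 1, g = 1 ✓
  a=0, b=0, c=1, d=0: formula gives 1, g = 1 ✓
  a=0, b=0, c=1, d=1: formula gives 0, g = 0 ✓
  …and likewise for the remaining 12 rows.
All 16 rows match — the expression computes g exactly.

Yes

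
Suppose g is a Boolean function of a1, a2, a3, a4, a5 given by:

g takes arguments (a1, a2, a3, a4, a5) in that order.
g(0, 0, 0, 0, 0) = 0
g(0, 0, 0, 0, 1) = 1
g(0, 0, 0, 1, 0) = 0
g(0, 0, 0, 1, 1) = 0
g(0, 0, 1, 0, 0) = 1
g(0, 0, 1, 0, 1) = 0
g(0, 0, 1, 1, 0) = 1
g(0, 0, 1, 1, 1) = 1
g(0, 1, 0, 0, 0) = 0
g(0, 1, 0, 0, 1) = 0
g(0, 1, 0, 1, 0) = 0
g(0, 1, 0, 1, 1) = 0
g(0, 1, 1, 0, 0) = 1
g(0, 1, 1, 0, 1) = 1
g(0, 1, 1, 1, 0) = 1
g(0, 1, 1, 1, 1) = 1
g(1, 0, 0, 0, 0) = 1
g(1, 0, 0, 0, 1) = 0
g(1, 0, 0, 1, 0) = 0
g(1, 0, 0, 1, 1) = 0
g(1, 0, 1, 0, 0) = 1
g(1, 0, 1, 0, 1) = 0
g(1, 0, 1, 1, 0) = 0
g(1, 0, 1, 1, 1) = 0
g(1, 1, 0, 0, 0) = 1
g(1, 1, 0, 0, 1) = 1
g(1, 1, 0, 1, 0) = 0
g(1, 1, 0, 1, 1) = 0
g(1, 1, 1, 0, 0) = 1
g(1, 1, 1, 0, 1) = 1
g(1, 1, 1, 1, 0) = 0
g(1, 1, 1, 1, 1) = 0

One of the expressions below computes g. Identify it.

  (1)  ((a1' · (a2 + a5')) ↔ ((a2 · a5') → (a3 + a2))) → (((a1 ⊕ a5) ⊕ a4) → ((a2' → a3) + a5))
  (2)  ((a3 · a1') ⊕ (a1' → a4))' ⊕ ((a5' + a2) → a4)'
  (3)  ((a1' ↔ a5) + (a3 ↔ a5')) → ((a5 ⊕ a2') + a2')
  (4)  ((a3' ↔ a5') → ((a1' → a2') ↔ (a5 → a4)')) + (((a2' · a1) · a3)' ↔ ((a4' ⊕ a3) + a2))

2

(1) fails at (0,0,0,0,0): the formula yields 1, g is 0.
(3) fails at (0,0,0,0,0): the formula yields 1, g is 0.
(4) fails at (0,0,0,0,0): the formula yields 1, g is 0.
That leaves (2). Evaluating it on every row reproduces the table of g exactly.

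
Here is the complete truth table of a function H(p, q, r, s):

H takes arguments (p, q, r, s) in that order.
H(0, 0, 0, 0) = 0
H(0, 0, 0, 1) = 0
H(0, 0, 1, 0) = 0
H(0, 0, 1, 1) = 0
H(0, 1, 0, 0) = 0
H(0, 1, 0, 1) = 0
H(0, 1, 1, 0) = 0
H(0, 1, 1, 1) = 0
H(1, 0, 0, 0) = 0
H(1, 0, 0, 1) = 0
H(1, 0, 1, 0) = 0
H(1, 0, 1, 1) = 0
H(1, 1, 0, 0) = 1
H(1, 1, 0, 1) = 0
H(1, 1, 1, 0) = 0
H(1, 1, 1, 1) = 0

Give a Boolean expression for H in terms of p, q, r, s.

H is 1 on exactly one input, (1,1,0,0), whose minterm is p·q·¬r·¬s. So H is just that conjunction.

H(p, q, r, s) = ((p · q) · r') · s'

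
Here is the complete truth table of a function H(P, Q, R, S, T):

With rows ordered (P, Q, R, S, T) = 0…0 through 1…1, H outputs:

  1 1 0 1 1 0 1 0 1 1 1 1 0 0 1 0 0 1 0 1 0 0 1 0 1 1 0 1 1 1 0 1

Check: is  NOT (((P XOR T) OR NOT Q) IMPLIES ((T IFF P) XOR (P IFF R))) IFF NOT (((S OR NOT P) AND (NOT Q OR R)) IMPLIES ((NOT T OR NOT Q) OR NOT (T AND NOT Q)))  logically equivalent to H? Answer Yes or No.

No

Test each input against both H and the formula:
  P=0, Q=0, R=0, S=0, T=0: formula gives 0, but H = 1 ✗
Since they disagree at (0,0,0,0,0), the expression is not a correct formula for H.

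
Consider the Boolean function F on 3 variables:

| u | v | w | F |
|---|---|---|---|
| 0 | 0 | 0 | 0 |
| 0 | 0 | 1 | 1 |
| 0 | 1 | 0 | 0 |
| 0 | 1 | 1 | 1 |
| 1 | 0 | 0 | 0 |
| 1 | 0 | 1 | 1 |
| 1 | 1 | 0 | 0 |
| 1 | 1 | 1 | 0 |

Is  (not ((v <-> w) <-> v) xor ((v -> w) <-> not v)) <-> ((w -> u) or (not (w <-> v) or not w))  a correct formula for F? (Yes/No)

Yes

Check the formula against F row by row:
  u=0, v=0, w=0: formula gives 0, F = 0 ✓
  u=0, v=0, w=1: formula gives 1, F = 1 ✓
  u=0, v=1, w=0: formula gives 0, F = 0 ✓
  u=0, v=1, w=1: formula gives 1, F = 1 ✓
  u=1, v=0, w=0: formula gives 0, F = 0 ✓
  … (the remaining 3 rows also agree.)
All 8 rows match — the expression computes F exactly.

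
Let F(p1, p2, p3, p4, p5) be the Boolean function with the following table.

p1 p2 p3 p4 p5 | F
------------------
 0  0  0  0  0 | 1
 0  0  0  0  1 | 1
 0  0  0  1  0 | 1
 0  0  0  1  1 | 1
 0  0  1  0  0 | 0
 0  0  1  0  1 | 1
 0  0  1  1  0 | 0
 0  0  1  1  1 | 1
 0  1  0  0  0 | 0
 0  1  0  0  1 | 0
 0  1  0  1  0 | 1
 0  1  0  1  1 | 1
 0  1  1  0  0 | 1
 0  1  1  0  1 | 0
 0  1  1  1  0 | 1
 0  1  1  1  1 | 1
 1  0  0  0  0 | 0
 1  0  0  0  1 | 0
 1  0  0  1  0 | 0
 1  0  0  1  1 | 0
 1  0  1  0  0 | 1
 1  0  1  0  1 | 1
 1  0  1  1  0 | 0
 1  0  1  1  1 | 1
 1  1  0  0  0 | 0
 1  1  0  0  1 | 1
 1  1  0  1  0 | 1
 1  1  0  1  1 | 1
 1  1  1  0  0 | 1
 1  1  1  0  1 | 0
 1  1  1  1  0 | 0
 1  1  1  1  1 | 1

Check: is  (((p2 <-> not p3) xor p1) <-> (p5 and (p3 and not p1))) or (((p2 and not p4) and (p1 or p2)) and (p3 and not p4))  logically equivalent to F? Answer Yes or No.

Test each input against both F and the formula:
  p1=0, p2=0, p3=0, p4=0, p5=0: formula gives 1, F = 1 ✓
  p1=0, p2=0, p3=0, p4=0, p5=1: formula gives 1, F = 1 ✓
  p1=0, p2=0, p3=0, p4=1, p5=0: formula gives 1, F = 1 ✓
  p1=0, p2=0, p3=0, p4=1, p5=1: formula gives 1, F = 1 ✓
  …
  p1=0, p2=1, p3=0, p4=1, p5=0: formula gives 0, but F = 1 ✗
Since they disagree at (0,1,0,1,0), the expression is not a correct formula for F.

No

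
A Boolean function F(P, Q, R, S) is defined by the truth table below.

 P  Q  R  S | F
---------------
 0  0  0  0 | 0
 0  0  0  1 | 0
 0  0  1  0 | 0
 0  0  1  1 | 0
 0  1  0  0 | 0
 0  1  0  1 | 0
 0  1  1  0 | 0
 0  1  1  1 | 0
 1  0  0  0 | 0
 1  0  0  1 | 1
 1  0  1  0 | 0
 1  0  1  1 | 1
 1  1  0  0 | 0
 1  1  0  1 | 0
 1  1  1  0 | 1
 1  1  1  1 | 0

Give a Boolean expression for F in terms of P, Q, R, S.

F(P, Q, R, S) = ((((P · Q') · R') · S) + (((P · Q') · R) · S)) + (((P · Q) · R) · S')

The 1-rows are (1,0,0,1), (1,0,1,1), (1,1,1,0). Each contributes one minterm — P·¬Q·¬R·S; P·¬Q·R·S; P·Q·R·¬S — and their disjunction is a sum-of-products form of F.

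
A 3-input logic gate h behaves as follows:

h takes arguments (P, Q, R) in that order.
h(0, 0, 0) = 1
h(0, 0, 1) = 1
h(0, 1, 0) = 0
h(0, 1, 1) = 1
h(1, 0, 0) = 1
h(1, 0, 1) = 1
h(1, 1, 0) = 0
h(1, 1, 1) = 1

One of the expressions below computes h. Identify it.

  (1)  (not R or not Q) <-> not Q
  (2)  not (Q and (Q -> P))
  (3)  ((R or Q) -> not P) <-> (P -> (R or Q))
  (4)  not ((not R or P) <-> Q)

1

(2) disagrees with h on (0,1,0) (formula → 1, table → 0); rule it out.
(3) disagrees with h on (0,1,0) (formula → 1, table → 0); rule it out.
(4) disagrees with h on (0,0,1) (formula → 0, table → 1); rule it out.
Only (1) survives; checking it on all 8 rows confirms it matches h.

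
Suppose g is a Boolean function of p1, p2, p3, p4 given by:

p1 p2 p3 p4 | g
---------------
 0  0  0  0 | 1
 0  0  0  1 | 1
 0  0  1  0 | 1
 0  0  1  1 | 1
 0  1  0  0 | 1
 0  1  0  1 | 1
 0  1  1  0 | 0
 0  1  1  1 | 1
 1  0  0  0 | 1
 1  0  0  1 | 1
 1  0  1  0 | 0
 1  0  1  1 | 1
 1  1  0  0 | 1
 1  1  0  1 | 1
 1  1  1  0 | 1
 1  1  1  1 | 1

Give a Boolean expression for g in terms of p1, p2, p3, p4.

The 0-rows are (0,1,1,0), (1,0,1,0). Take each as a conjunction (¬p1·p2·p3·¬p4, p1·¬p2·p3·¬p4), form their disjunction, and complement — that gives a formula that is 1 everywhere g is.

g(p1, p2, p3, p4) = NOT ((((NOT p1 AND p2) AND p3) AND NOT p4) OR (((p1 AND NOT p2) AND p3) AND NOT p4))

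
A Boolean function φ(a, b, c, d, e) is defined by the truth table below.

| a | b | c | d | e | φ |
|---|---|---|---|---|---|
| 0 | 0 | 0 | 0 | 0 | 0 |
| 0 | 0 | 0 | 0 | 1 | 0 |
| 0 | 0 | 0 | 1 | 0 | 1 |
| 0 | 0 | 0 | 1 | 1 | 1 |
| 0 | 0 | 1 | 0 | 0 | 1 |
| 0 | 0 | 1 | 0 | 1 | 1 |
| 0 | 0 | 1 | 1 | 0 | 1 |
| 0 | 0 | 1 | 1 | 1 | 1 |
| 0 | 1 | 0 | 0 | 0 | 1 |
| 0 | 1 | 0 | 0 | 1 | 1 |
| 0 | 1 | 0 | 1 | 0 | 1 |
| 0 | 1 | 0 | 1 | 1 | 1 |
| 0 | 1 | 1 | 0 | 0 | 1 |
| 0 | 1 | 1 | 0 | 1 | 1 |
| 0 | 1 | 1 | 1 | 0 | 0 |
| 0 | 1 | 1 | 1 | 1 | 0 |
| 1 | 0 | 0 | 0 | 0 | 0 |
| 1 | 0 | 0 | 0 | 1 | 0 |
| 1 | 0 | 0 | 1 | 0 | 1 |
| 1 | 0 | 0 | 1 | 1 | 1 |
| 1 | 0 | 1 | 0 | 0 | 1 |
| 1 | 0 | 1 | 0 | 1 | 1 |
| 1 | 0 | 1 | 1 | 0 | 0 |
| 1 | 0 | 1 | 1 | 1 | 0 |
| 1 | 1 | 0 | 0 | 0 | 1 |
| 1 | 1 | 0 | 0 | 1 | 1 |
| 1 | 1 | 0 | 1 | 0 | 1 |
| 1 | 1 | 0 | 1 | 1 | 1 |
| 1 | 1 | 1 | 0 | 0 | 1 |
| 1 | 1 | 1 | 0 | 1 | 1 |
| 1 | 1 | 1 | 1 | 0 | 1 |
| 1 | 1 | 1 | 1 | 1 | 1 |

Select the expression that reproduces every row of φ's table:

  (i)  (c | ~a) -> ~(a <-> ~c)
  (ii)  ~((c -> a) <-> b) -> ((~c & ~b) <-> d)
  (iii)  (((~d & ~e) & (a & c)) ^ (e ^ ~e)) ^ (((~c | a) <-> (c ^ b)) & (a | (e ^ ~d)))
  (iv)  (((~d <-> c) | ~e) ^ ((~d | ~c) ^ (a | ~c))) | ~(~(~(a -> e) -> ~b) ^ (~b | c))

ii

(i) disagrees with φ on (0,0,0,0,0) (formula → 1, table → 0); rule it out.
(iii) disagrees with φ on (0,0,0,0,0) (formula → 1, table → 0); rule it out.
(iv) disagrees with φ on (0,0,0,0,0) (formula → 1, table → 0); rule it out.
(ii) is the remaining candidate, and it agrees with φ on all 32 inputs.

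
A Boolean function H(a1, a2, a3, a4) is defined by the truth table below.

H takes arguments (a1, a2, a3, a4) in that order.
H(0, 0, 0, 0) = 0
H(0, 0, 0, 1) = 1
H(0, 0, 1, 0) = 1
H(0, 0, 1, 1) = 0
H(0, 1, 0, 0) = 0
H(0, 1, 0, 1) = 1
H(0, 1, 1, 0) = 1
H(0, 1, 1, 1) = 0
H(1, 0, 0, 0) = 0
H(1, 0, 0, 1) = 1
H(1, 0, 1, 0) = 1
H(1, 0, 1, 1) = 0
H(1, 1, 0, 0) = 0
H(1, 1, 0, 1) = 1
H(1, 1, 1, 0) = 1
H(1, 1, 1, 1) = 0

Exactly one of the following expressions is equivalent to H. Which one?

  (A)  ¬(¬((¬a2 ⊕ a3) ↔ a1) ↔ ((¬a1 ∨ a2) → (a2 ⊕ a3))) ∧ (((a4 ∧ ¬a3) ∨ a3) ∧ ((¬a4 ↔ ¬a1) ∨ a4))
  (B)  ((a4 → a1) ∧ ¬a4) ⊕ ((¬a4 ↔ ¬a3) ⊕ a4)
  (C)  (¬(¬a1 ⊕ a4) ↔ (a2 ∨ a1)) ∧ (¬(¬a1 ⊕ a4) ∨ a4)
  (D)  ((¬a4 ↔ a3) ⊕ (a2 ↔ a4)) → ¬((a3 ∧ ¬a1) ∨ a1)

B

(A) disagrees with H on (0,0,1,1) (formula → 1, table → 0); rule it out.
(C) disagrees with H on (0,0,0,1) (formula → 0, table → 1); rule it out.
(D) disagrees with H on (0,0,0,0) (formula → 1, table → 0); rule it out.
Only (B) survives; checking it on all 16 rows confirms it matches H.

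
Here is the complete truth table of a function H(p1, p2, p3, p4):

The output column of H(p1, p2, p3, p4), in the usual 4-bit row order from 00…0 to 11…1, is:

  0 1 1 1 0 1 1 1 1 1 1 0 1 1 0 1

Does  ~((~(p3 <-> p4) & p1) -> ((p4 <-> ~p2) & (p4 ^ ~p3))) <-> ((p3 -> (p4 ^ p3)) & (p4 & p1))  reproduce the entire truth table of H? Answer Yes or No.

No

Test each input against both H and the formula:
  p1=0, p2=0, p3=0, p4=0: formula gives 1, but H = 0 ✗
A single disagreement suffices: at (0,0,0,0) they differ, so the formula does not compute H.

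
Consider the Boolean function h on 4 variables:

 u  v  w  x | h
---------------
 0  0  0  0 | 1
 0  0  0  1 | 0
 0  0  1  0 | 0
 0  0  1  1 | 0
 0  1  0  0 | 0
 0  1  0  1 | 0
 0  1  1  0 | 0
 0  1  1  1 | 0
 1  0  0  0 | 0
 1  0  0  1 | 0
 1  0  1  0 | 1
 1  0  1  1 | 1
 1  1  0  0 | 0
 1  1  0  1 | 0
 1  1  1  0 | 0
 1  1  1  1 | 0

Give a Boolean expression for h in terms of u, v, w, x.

h(u, v, w, x) = ((((u' · v') · w') · x') + (((u · v') · w) · x')) + (((u · v') · w) · x)

The 1-rows are (0,0,0,0), (1,0,1,0), (1,0,1,1). Each contributes one minterm — ¬u·¬v·¬w·¬x; u·¬v·w·¬x; u·¬v·w·x — and their disjunction is a sum-of-products form of h.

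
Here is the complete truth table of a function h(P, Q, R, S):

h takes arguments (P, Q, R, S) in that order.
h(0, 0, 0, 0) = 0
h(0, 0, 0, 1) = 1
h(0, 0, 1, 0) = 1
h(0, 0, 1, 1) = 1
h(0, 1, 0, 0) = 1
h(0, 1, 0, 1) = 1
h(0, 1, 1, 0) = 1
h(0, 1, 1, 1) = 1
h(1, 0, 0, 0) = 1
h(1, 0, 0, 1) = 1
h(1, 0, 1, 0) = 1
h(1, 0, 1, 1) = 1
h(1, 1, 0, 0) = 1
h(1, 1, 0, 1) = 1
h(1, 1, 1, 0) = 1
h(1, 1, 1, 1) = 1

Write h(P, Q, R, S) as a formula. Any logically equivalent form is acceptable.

The output is 1 whenever at least one input is 1 — the OR of all inputs.

h(P, Q, R, S) = ((P OR Q) OR R) OR S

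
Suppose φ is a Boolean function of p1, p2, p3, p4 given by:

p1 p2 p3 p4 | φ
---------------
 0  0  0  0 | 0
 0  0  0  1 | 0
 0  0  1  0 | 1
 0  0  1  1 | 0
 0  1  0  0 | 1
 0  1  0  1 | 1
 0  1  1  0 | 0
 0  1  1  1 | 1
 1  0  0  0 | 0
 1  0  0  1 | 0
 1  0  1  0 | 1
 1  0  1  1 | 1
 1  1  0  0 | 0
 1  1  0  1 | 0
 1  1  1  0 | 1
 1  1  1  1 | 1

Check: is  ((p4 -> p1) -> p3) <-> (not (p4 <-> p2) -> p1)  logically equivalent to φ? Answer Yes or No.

Yes

Evaluate ((p4 -> p1) -> p3) <-> (not (p4 <-> p2) -> p1) on each row and compare to φ:
  p1=0, p2=0, p3=0, p4=0: formula gives 0, φ = 0 ✓
  p1=0, p2=0, p3=0, p4=1: formula gives 0, φ = 0 ✓
  p1=0, p2=0, p3=1, p4=0: formula gives 1, φ = 1 ✓
  p1=0, p2=0, p3=1, p4=1: formula gives 0, φ = 0 ✓
  …and likewise for the remaining 12 rows.
All 16 rows match — the expression computes φ exactly.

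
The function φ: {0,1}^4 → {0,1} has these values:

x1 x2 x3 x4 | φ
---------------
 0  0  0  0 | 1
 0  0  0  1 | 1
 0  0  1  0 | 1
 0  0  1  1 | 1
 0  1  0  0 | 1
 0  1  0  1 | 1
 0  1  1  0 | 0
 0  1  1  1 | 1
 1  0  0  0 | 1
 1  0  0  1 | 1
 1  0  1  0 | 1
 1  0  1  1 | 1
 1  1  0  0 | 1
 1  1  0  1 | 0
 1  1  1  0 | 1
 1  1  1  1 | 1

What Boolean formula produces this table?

There are just 2 zero rows: (0,1,1,0), (1,1,0,1). Their minterms are ¬x1·x2·x3·¬x4, x1·x2·¬x3·x4; the OR of those covers precisely the 0-outputs, and negating it yields φ.

φ(x1, x2, x3, x4) = ((((x1' · x2) · x3) · x4') + (((x1 · x2) · x3') · x4))'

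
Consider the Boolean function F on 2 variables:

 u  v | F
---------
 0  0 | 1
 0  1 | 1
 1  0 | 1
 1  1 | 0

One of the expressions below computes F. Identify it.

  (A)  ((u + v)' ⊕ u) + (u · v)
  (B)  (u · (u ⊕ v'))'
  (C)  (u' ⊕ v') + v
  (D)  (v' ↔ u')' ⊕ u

B

(A) fails at (0,1): the formula yields 0, F is 1.
(C) fails at (0,0): the formula yields 0, F is 1.
(D) fails at (0,0): the formula yields 0, F is 1.
That leaves (B). Evaluating it on every row reproduces the table of F exactly.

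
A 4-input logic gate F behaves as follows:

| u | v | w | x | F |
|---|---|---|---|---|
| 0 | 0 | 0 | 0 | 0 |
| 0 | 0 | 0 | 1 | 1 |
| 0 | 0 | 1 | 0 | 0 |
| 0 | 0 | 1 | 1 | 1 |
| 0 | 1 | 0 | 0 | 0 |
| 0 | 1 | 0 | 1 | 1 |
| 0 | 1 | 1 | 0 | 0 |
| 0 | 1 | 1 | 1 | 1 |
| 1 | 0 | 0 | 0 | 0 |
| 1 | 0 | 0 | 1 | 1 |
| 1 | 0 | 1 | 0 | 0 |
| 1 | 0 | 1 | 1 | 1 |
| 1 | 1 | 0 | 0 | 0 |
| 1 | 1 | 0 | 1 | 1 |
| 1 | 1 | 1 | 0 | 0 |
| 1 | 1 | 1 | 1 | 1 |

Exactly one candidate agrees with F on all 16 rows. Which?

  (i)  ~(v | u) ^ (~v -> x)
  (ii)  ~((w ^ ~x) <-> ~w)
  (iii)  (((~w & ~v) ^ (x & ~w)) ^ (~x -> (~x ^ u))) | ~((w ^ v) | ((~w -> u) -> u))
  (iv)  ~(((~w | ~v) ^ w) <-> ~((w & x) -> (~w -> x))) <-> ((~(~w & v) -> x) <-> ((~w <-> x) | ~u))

ii

(i) fails at (0,0,0,0): the formula yields 1, F is 0.
(iii) fails at (0,0,1,0): the formula yields 1, F is 0.
(iv) fails at (0,0,1,0): the formula yields 1, F is 0.
Only (ii) survives; checking it on all 16 rows confirms it matches F.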